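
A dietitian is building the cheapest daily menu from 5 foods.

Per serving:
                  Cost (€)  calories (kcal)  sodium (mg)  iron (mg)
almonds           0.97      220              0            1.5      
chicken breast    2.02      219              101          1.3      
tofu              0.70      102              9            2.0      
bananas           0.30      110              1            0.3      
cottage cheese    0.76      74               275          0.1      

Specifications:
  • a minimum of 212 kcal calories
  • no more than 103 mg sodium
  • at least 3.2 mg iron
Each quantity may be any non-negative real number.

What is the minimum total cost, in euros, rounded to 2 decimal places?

Let x1 = servings of almonds, x2 = servings of chicken breast, x3 = servings of tofu, x4 = servings of bananas, x5 = servings of cottage cheese.
Minimize 0.97x1 + 2.02x2 + 0.7x3 + 0.3x4 + 0.76x5 subject to:
  220x1 + 219x2 + 102x3 + 110x4 + 74x5 ≥ 212   (calories)
  101x2 + 9x3 + 1x4 + 275x5 ≤ 103   (sodium)
  1.5x1 + 1.3x2 + 2x3 + 0.3x4 + 0.1x5 ≥ 3.2   (iron)
  x1, x2, x3, x4, x5 ≥ 0.
The cheapest feasible vertex uses only tofu, bananas; almonds, chicken breast, cottage cheese are not used. There the calories and iron constraints are tight.
Solving gives x3 = 1.523, x4 = 0.5153.
Cost = 0.7·1.523 + 0.3·0.5153 = 1.2207.

€1.22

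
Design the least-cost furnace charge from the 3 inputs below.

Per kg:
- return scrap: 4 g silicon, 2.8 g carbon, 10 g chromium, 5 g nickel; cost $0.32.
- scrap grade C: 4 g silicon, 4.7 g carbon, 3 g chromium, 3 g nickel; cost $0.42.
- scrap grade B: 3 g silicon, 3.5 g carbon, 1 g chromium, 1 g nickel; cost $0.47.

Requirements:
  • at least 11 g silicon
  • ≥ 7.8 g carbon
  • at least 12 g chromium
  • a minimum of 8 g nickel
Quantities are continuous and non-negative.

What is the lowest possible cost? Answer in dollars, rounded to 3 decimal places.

Set it up as a linear program. Let x1 = kg of return scrap, x2 = kg of scrap grade C, x3 = kg of scrap grade B.
Minimize 0.32x1 + 0.42x2 + 0.47x3 with:
  4x1 + 4x2 + 3x3 ≥ 11   (silicon)
  2.8x1 + 4.7x2 + 3.5x3 ≥ 7.8   (carbon)
  10x1 + 3x2 + 1x3 ≥ 12   (chromium)
  5x1 + 3x2 + 1x3 ≥ 8   (nickel)
  x1, x2, x3 ≥ 0.
The cheapest feasible vertex uses only return scrap, scrap grade C; scrap grade B is not used. Binding constraints: silicon and carbon.
Solving gives x1 = 2.697, x2 = 0.05263.
Objective = 0.32·2.697 + 0.42·0.05263 = 0.88514.

$0.885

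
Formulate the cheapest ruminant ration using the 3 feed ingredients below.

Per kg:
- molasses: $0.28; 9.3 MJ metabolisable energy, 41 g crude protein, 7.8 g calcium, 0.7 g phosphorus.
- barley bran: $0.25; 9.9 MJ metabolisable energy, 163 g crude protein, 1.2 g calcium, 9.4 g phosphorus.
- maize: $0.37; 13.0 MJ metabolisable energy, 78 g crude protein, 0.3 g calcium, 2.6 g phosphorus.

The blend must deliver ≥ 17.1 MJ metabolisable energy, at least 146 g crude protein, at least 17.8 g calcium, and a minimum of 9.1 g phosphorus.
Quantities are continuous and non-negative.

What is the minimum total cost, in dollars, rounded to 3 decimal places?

$0.806

Let x1 = kg of molasses, x2 = kg of barley bran, x3 = kg of maize.
Minimize 0.28x1 + 0.25x2 + 0.37x3 s.t.:
  9.3x1 + 9.9x2 + 13x3 ≥ 17.1   (metabolisable energy)
  41x1 + 163x2 + 78x3 ≥ 146   (crude protein)
  7.8x1 + 1.2x2 + 0.3x3 ≥ 17.8   (calcium)
  0.7x1 + 9.4x2 + 2.6x3 ≥ 9.1   (phosphorus)
  x1, x2, x3 ≥ 0.
The optimal basis is {molasses, barley bran}; maize drops out. Binding constraints: calcium and phosphorus.
So molasses = 2.158 kg, barley bran = 0.8074 kg.
Hence cost = 0.28·2.158 + 0.25·0.8074 = $0.80609.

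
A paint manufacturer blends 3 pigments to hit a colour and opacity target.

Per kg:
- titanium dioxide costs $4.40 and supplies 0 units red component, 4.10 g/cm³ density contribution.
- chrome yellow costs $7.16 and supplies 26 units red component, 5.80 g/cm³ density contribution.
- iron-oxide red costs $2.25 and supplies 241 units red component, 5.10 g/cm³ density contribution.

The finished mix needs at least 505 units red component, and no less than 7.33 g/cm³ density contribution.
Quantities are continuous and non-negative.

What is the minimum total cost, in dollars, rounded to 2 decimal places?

$4.71

Set it up as a linear program. Let x1 = kg of titanium dioxide, x2 = kg of chrome yellow, x3 = kg of iron-oxide red.
min 4.4x1 + 7.16x2 + 2.25x3 with:
  26x2 + 241x3 ≥ 505   (red component)
  4.1x1 + 5.8x2 + 5.1x3 ≥ 7.33   (density contribution)
  x1, x2, x3 ≥ 0.
The optimal basis is {iron-oxide red}; titanium dioxide, chrome yellow drop out. Binding constraint: red component.
That vertex is x3 = 2.095.
Objective = 2.25·2.095 = 4.7138.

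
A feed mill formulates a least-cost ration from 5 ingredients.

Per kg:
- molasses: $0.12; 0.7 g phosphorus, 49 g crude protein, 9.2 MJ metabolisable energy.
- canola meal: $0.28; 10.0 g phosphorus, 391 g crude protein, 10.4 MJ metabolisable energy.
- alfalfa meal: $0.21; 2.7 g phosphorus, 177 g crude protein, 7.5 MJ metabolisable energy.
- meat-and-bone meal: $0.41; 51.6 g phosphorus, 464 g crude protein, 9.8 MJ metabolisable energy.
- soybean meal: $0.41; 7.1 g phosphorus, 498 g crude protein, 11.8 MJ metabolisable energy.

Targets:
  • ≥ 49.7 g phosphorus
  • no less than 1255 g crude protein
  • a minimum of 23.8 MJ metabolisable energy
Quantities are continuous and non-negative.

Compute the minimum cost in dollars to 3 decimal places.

$0.933

Let x1 = kg of molasses, x2 = kg of canola meal, x3 = kg of alfalfa meal, x4 = kg of meat-and-bone meal, x5 = kg of soybean meal.
Minimise 0.12x1 + 0.28x2 + 0.21x3 + 0.41x4 + 0.41x5 s.t.:
  0.7x1 + 10x2 + 2.7x3 + 51.6x4 + 7.1x5 ≥ 49.7   (phosphorus)
  49x1 + 391x2 + 177x3 + 464x4 + 498x5 ≥ 1255   (crude protein)
  9.2x1 + 10.4x2 + 7.5x3 + 9.8x4 + 11.8x5 ≥ 23.8   (metabolisable energy)
  x1, x2, x3, x4, x5 ≥ 0.
The minimum-cost mix takes nothing from molasses, alfalfa meal, soybean meal — only canola meal, meat-and-bone meal. The phosphorus and crude protein requirements are met with equality.
That vertex is x2 = 2.684, x4 = 0.443.
Hence cost = 0.28·2.684 + 0.41·0.443 = $0.93315.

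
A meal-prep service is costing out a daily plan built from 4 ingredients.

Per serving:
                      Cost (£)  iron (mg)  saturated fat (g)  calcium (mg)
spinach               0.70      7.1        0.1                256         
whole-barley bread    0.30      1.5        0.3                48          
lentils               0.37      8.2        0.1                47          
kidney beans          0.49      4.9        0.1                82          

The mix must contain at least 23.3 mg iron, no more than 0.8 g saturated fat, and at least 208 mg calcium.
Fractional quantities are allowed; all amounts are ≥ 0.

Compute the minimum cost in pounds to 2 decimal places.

Let x1 = servings of spinach, x2 = servings of whole-barley bread, x3 = servings of lentils, x4 = servings of kidney beans.
min 0.7x1 + 0.3x2 + 0.37x3 + 0.49x4 s.t.:
  7.1x1 + 1.5x2 + 8.2x3 + 4.9x4 ≥ 23.3   (iron)
  0.1x1 + 0.3x2 + 0.1x3 + 0.1x4 ≤ 0.8   (saturated fat)
  256x1 + 48x2 + 47x3 + 82x4 ≥ 208   (calcium)
  x1, x2, x3, x4 ≥ 0.
The minimum-cost mix takes nothing from whole-barley bread, kidney beans — only spinach, lentils. Binding constraints: iron and calcium.
That vertex is x1 = 0.3458, x3 = 2.542.
Cost = 0.7·0.3458 + 0.37·2.542 = 1.1826.

£1.18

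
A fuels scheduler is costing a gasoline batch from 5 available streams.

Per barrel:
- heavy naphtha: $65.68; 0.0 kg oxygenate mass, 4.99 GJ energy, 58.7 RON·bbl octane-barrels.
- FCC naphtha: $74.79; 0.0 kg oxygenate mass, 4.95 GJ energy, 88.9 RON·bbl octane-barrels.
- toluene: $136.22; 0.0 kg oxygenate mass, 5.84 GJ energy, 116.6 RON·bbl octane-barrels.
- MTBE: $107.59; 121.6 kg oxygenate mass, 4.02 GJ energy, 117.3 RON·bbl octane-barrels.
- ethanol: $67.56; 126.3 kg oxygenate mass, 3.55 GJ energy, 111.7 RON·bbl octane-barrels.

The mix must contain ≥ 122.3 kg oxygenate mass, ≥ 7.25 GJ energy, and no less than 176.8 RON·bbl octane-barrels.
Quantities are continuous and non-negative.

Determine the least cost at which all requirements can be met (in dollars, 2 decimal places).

Treat it as an LP. Let x1 = barrels of heavy naphtha, x2 = barrels of FCC naphtha, x3 = barrels of toluene, x4 = barrels of MTBE, x5 = barrels of ethanol.
min 65.68x1 + 74.79x2 + 136.22x3 + 107.59x4 + 67.56x5 subject to:
  121.6x4 + 126.3x5 ≥ 122.3   (oxygenate mass)
  4.99x1 + 4.95x2 + 5.84x3 + 4.02x4 + 3.55x5 ≥ 7.25   (energy)
  58.7x1 + 88.9x2 + 116.6x3 + 117.3x4 + 111.7x5 ≥ 176.8   (octane-barrels)
  x1, x2, x3, x4, x5 ≥ 0.
The cheapest feasible vertex uses only heavy naphtha, ethanol; FCC naphtha, toluene, MTBE are not used. Binding constraints: energy and octane-barrels.
That vertex is x1 = 0.52202, x5 = 1.3085.
Hence cost = 65.68·0.52202 + 67.56·1.3085 = $122.6885.

$122.69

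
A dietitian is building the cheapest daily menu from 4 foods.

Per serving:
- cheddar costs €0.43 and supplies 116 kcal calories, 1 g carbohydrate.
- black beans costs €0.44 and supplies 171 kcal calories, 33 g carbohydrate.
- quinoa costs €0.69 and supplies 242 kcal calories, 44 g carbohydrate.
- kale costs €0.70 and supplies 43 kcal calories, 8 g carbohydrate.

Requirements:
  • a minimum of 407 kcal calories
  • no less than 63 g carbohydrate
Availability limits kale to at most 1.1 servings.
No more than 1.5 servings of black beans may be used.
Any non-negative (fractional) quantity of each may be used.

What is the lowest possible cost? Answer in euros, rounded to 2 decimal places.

€1.09

Treat it as an LP. Let x1 = servings of cheddar, x2 = servings of black beans, x3 = servings of quinoa, x4 = servings of kale.
Minimize 0.43x1 + 0.44x2 + 0.69x3 + 0.7x4 subject to:
  116x1 + 171x2 + 242x3 + 43x4 ≥ 407   (calories)
  1x1 + 33x2 + 44x3 + 8x4 ≥ 63   (carbohydrate)
  x4 ≤ 1.1
  x2 ≤ 1.5
  x1, x2, x3, x4 ≥ 0.
At the optimum only black beans, quinoa are positive (cheddar, kale = 0). There the calories and the black beans cap constraints are tight.
Optimal quantities: black beans = 1.5 servings, quinoa = 0.6219 servings.
Cost = 0.44·1.5 + 0.69·0.6219 = 1.0891.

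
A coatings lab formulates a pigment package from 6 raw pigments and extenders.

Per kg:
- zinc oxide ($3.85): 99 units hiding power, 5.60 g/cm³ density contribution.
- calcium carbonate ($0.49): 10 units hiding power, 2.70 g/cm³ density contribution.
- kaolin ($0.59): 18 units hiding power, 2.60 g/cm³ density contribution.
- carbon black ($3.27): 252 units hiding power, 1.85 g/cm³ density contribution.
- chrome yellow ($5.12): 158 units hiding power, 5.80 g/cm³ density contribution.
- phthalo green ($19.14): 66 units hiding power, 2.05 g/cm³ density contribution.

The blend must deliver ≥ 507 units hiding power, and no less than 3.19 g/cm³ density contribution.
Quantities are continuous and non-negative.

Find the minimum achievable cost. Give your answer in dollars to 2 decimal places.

$6.58

Let x1 = kg of zinc oxide, x2 = kg of calcium carbonate, x3 = kg of kaolin, x4 = kg of carbon black, x5 = kg of chrome yellow, x6 = kg of phthalo green.
min 3.85x1 + 0.49x2 + 0.59x3 + 3.27x4 + 5.12x5 + 19.14x6 subject to:
  99x1 + 10x2 + 18x3 + 252x4 + 158x5 + 66x6 ≥ 507   (hiding power)
  5.6x1 + 2.7x2 + 2.6x3 + 1.85x4 + 5.8x5 + 2.05x6 ≥ 3.19   (density contribution)
  x1, x2, x3, x4, x5, x6 ≥ 0.
The optimal basis is {carbon black}; zinc oxide, calcium carbonate, kaolin, chrome yellow, phthalo green drop out. Binding constraint: hiding power.
So carbon black = 2.012 kg.
Objective = 3.27·2.012 = 6.5792.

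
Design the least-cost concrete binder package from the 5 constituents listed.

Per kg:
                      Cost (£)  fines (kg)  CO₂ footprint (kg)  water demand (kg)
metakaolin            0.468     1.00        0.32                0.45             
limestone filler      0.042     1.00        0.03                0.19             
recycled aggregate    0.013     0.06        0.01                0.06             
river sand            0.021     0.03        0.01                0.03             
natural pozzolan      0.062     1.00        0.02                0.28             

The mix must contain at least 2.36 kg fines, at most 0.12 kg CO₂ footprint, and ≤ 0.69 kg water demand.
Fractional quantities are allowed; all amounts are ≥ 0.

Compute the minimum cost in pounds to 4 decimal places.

Let x1 = kg of metakaolin, x2 = kg of limestone filler, x3 = kg of recycled aggregate, x4 = kg of river sand, x5 = kg of natural pozzolan.
Minimise 0.468x1 + 0.042x2 + 0.013x3 + 0.021x4 + 0.062x5 s.t.:
  1x1 + 1x2 + 0.06x3 + 0.03x4 + 1x5 ≥ 2.36   (fines)
  0.32x1 + 0.03x2 + 0.01x3 + 0.01x4 + 0.02x5 ≤ 0.12   (CO₂ footprint)
  0.45x1 + 0.19x2 + 0.06x3 + 0.03x4 + 0.28x5 ≤ 0.69   (water demand)
  x1, x2, x3, x4, x5 ≥ 0.
The cheapest feasible vertex uses only limestone filler; metakaolin, recycled aggregate, river sand, natural pozzolan are not used. There the fines constraint is tight.
That vertex is x2 = 2.36.
Cost = 0.042·2.36 = 0.099120.

£0.0991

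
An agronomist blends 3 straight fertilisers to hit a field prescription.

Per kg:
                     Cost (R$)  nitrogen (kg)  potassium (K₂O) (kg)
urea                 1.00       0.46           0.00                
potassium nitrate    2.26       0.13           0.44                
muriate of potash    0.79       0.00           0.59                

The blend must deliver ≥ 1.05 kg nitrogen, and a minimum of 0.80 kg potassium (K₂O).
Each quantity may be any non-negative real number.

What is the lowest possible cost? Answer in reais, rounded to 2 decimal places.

R$3.35

Let x1 = kg of urea, x2 = kg of potassium nitrate, x3 = kg of muriate of potash.
min 1x1 + 2.26x2 + 0.79x3 with:
  0.46x1 + 0.13x2 ≥ 1.05   (nitrogen)
  0.44x2 + 0.59x3 ≥ 0.8   (potassium (K₂O))
  x1, x2, x3 ≥ 0.
The minimum-cost mix takes nothing from potassium nitrate — only urea, muriate of potash. Binding constraints: nitrogen and potassium (K₂O).
Optimal quantities: urea = 2.283 kg, muriate of potash = 1.356 kg.
Objective = 1·2.283 + 0.79·1.356 = 3.3542.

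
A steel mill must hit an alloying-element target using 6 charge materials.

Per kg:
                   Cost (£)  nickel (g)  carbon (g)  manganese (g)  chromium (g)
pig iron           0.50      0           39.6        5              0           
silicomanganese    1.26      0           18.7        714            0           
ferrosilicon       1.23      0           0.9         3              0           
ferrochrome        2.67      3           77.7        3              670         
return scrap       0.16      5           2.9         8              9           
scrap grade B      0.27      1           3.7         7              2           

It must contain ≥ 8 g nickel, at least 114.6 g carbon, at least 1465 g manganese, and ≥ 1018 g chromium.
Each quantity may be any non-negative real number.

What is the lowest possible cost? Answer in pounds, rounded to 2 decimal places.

£6.71

This is a linear program. Let x1 = kg of pig iron, x2 = kg of silicomanganese, x3 = kg of ferrosilicon, x4 = kg of ferrochrome, x5 = kg of return scrap, x6 = kg of scrap grade B.
Minimize 0.5x1 + 1.26x2 + 1.23x3 + 2.67x4 + 0.16x5 + 0.27x6 with:
  3x4 + 5x5 + 1x6 ≥ 8   (nickel)
  39.6x1 + 18.7x2 + 0.9x3 + 77.7x4 + 2.9x5 + 3.7x6 ≥ 114.6   (carbon)
  5x1 + 714x2 + 3x3 + 3x4 + 8x5 + 7x6 ≥ 1465   (manganese)
  670x4 + 9x5 + 2x6 ≥ 1018   (chromium)
  x1, x2, x3, x4, x5, x6 ≥ 0.
At the optimum only silicomanganese, ferrochrome, return scrap are positive (pig iron, ferrosilicon, scrap grade B = 0). There the nickel, manganese, chromium constraints are tight.
Optimal quantities: silicomanganese = 2.038 kg, ferrochrome = 1.51 kg, return scrap = 0.694 kg.
Total cost: 1.26·2.038 + 2.67·1.51 + 0.16·0.694 = 6.7106.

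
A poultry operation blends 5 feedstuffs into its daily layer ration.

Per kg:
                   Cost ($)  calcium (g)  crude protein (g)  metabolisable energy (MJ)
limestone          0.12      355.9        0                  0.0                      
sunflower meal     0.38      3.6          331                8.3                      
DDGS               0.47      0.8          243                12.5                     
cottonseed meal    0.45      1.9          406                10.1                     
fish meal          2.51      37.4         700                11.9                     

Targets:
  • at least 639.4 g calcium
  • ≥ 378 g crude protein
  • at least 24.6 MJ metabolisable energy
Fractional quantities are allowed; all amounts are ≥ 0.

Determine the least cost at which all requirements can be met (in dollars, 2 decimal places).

$1.14

Set it up as a linear program. Let x1 = kg of limestone, x2 = kg of sunflower meal, x3 = kg of DDGS, x4 = kg of cottonseed meal, x5 = kg of fish meal.
Minimize 0.12x1 + 0.38x2 + 0.47x3 + 0.45x4 + 2.51x5 subject to:
  355.9x1 + 3.6x2 + 0.8x3 + 1.9x4 + 37.4x5 ≥ 639.4   (calcium)
  331x2 + 243x3 + 406x4 + 700x5 ≥ 378   (crude protein)
  8.3x2 + 12.5x3 + 10.1x4 + 11.9x5 ≥ 24.6   (metabolisable energy)
  x1, x2, x3, x4, x5 ≥ 0.
At the optimum only limestone, DDGS are positive (sunflower meal, cottonseed meal, fish meal = 0). There the calcium and metabolisable energy constraints are tight.
That vertex is x1 = 1.792, x3 = 1.968.
Objective = 0.12·1.792 + 0.47·1.968 = 1.1400.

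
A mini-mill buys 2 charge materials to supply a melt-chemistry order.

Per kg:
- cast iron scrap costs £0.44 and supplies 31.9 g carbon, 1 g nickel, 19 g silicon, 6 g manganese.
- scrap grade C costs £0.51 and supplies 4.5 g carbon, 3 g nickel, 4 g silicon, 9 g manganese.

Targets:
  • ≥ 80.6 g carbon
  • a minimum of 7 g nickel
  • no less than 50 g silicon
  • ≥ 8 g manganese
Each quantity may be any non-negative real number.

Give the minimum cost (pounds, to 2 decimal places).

£1.81

Set it up as a linear program. Let x1 = kg of cast iron scrap, x2 = kg of scrap grade C.
Minimise 0.44x1 + 0.51x2 with:
  31.9x1 + 4.5x2 ≥ 80.6   (carbon)
  1x1 + 3x2 ≥ 7   (nickel)
  19x1 + 4x2 ≥ 50   (silicon)
  6x1 + 9x2 ≥ 8   (manganese)
  x1, x2 ≥ 0.
Both inputs are positive at the optimum. There the carbon and nickel constraints are tight.
That vertex is x1 = 2.306, x2 = 1.565.
Hence cost = 0.44·2.306 + 0.51·1.565 = £1.8128.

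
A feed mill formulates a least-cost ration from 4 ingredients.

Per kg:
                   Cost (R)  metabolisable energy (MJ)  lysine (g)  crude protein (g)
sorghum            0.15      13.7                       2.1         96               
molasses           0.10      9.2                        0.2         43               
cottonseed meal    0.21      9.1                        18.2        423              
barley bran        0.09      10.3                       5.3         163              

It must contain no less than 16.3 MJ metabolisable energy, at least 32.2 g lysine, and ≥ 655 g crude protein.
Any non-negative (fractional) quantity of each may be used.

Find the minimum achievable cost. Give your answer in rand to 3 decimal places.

R0.372

Treat it as an LP. Let x1 = kg of sorghum, x2 = kg of molasses, x3 = kg of cottonseed meal, x4 = kg of barley bran.
min 0.15x1 + 0.1x2 + 0.21x3 + 0.09x4 with:
  13.7x1 + 9.2x2 + 9.1x3 + 10.3x4 ≥ 16.3   (metabolisable energy)
  2.1x1 + 0.2x2 + 18.2x3 + 5.3x4 ≥ 32.2   (lysine)
  96x1 + 43x2 + 423x3 + 163x4 ≥ 655   (crude protein)
  x1, x2, x3, x4 ≥ 0.
The minimum-cost mix takes nothing from sorghum, molasses — only cottonseed meal, barley bran. Binding constraints: metabolisable energy and lysine.
So cottonseed meal = 1.762 kg, barley bran = 0.02614 kg.
Total cost: 0.21·1.762 + 0.09·0.02614 = 0.37237.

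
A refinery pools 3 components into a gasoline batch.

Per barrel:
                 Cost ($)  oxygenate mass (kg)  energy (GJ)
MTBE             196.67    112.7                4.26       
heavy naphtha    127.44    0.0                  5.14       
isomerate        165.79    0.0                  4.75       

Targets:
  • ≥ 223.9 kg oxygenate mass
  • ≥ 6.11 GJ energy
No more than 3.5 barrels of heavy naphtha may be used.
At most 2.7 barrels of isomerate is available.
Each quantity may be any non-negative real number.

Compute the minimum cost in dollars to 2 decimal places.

Treat it as an LP. Let x1 = barrels of MTBE, x2 = barrels of heavy naphtha, x3 = barrels of isomerate.
Minimize 196.67x1 + 127.44x2 + 165.79x3 with:
  112.7x1 ≥ 223.9   (oxygenate mass)
  4.26x1 + 5.14x2 + 4.75x3 ≥ 6.11   (energy)
  x2 ≤ 3.5
  x3 ≤ 2.7
  x1, x2, x3 ≥ 0.
The cheapest feasible vertex uses only MTBE; heavy naphtha, isomerate are not used. The oxygenate mass requirement is met with equality.
That vertex is x1 = 1.9867.
Objective = 196.67·1.9867 = 390.7243.

$390.72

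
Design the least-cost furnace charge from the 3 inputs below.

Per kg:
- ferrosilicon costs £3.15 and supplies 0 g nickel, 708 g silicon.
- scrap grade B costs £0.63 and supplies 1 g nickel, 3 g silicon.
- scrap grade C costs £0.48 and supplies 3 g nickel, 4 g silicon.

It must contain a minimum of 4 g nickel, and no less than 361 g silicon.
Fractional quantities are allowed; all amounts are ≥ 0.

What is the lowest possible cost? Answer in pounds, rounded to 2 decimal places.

Let x1 = kg of ferrosilicon, x2 = kg of scrap grade B, x3 = kg of scrap grade C.
min 3.15x1 + 0.63x2 + 0.48x3 subject to:
  1x2 + 3x3 ≥ 4   (nickel)
  708x1 + 3x2 + 4x3 ≥ 361   (silicon)
  x1, x2, x3 ≥ 0.
The optimal basis is {ferrosilicon, scrap grade C}; scrap grade B drops out. Binding constraints: nickel and silicon.
Solving gives x1 = 0.5024, x3 = 1.333.
Cost = 3.15·0.5024 + 0.48·1.333 = 2.2224.

£2.22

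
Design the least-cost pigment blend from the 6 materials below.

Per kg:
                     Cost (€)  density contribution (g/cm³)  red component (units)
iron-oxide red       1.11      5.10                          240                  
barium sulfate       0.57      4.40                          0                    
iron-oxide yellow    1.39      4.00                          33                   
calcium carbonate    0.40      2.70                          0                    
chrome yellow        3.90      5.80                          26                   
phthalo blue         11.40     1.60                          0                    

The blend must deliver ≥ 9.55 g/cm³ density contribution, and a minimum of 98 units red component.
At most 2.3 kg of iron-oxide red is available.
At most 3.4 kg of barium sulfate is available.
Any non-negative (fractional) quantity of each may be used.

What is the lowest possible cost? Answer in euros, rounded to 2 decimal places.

€1.42

Let x1 = kg of iron-oxide red, x2 = kg of barium sulfate, x3 = kg of iron-oxide yellow, x4 = kg of calcium carbonate, x5 = kg of chrome yellow, x6 = kg of phthalo blue.
min 1.11x1 + 0.57x2 + 1.39x3 + 0.4x4 + 3.9x5 + 11.4x6 s.t.:
  5.1x1 + 4.4x2 + 4x3 + 2.7x4 + 5.8x5 + 1.6x6 ≥ 9.55   (density contribution)
  240x1 + 33x3 + 26x5 ≥ 98   (red component)
  x1 ≤ 2.3
  x2 ≤ 3.4
  x1, x2, x3, x4, x5, x6 ≥ 0.
The cheapest feasible vertex uses only iron-oxide red, barium sulfate; iron-oxide yellow, calcium carbonate, chrome yellow, phthalo blue are not used. Binding constraints: density contribution and red component.
Solving gives x1 = 0.4083, x2 = 1.697.
Objective = 1.11·0.4083 + 0.57·1.697 = 1.4205.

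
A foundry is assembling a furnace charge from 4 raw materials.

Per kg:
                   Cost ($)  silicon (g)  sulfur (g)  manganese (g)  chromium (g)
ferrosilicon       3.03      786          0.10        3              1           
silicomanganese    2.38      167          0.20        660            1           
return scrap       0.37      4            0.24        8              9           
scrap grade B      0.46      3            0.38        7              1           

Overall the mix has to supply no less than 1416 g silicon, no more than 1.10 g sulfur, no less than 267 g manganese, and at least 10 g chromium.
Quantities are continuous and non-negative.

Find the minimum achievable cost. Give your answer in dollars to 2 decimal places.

$6.44

Treat it as an LP. Let x1 = kg of ferrosilicon, x2 = kg of silicomanganese, x3 = kg of return scrap, x4 = kg of scrap grade B.
min 3.03x1 + 2.38x2 + 0.37x3 + 0.46x4 with:
  786x1 + 167x2 + 4x3 + 3x4 ≥ 1416   (silicon)
  0.1x1 + 0.2x2 + 0.24x3 + 0.38x4 ≤ 1.1   (sulfur)
  3x1 + 660x2 + 8x3 + 7x4 ≥ 267   (manganese)
  1x1 + 1x2 + 9x3 + 1x4 ≥ 10   (chromium)
  x1, x2, x3, x4 ≥ 0.
The optimal basis is {ferrosilicon, silicomanganese, return scrap}; scrap grade B drops out. There the silicon, manganese, chromium constraints are tight.
That vertex is x1 = 1.715, x2 = 0.3861, x3 = 0.8777.
Objective = 3.03·1.715 + 2.38·0.3861 + 0.37·0.8777 = 6.4401.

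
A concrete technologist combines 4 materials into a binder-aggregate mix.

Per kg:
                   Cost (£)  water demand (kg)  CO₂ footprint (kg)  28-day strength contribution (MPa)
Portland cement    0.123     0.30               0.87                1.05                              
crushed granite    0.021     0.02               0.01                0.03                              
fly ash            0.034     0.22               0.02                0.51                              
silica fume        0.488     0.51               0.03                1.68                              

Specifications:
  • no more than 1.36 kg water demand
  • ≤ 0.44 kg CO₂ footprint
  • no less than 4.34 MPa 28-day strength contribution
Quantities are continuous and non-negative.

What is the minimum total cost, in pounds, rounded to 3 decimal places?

This is a linear program. Let x1 = kg of Portland cement, x2 = kg of crushed granite, x3 = kg of fly ash, x4 = kg of silica fume.
min 0.123x1 + 0.021x2 + 0.034x3 + 0.488x4 s.t.:
  0.3x1 + 0.02x2 + 0.22x3 + 0.51x4 ≤ 1.36   (water demand)
  0.87x1 + 0.01x2 + 0.02x3 + 0.03x4 ≤ 0.44   (CO₂ footprint)
  1.05x1 + 0.03x2 + 0.51x3 + 1.68x4 ≥ 4.34   (28-day strength contribution)
  x1, x2, x3, x4 ≥ 0.
The optimal basis is {Portland cement, fly ash, silica fume}; crushed granite drops out. Binding constraints: water demand, CO₂ footprint, 28-day strength contribution.
That vertex is x1 = 0.416, x3 = 0.7717, x4 = 2.089.
Hence cost = 0.123·0.416 + 0.034·0.7717 + 0.488·2.089 = £1.09684.

£1.097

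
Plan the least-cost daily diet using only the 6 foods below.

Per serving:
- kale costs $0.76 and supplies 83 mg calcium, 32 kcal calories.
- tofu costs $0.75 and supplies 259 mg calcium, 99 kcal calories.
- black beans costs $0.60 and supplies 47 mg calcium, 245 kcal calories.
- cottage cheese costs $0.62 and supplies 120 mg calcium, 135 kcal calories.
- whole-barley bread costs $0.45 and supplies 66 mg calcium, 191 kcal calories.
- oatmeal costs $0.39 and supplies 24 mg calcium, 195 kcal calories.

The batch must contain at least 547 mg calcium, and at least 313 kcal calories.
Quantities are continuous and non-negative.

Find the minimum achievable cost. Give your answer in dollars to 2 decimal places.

$1.75

Treat it as an LP. Let x1 = servings of kale, x2 = servings of tofu, x3 = servings of black beans, x4 = servings of cottage cheese, x5 = servings of whole-barley bread, x6 = servings of oatmeal.
min 0.76x1 + 0.75x2 + 0.6x3 + 0.62x4 + 0.45x5 + 0.39x6 with:
  83x1 + 259x2 + 47x3 + 120x4 + 66x5 + 24x6 ≥ 547   (calcium)
  32x1 + 99x2 + 245x3 + 135x4 + 191x5 + 195x6 ≥ 313   (calories)
  x1, x2, x3, x4, x5, x6 ≥ 0.
At the optimum only tofu, whole-barley bread are positive (kale, black beans, cottage cheese, oatmeal = 0). Binding constraints: calcium and calories.
So tofu = 1.952 servings, whole-barley bread = 0.6269 servings.
Objective = 0.75·1.952 + 0.45·0.6269 = 1.7461.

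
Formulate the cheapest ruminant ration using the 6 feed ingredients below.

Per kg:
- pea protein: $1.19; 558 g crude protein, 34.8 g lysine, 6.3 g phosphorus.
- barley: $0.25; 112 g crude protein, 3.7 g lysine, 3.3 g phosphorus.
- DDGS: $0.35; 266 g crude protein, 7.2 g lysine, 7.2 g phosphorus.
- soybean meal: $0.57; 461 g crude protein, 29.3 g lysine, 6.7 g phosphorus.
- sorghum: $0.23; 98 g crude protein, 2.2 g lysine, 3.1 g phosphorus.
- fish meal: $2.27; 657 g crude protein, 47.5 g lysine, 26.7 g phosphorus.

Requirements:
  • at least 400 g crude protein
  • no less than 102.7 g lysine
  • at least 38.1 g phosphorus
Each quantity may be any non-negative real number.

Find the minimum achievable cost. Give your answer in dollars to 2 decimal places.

Let x1 = kg of pea protein, x2 = kg of barley, x3 = kg of DDGS, x4 = kg of soybean meal, x5 = kg of sorghum, x6 = kg of fish meal.
Minimise 1.19x1 + 0.25x2 + 0.35x3 + 0.57x4 + 0.23x5 + 2.27x6 s.t.:
  558x1 + 112x2 + 266x3 + 461x4 + 98x5 + 657x6 ≥ 400   (crude protein)
  34.8x1 + 3.7x2 + 7.2x3 + 29.3x4 + 2.2x5 + 47.5x6 ≥ 102.7   (lysine)
  6.3x1 + 3.3x2 + 7.2x3 + 6.7x4 + 3.1x5 + 26.7x6 ≥ 38.1   (phosphorus)
  x1, x2, x3, x4, x5, x6 ≥ 0.
The cheapest feasible vertex uses only DDGS, soybean meal; pea protein, barley, sorghum, fish meal are not used. Binding constraints: lysine and phosphorus.
That vertex is x3 = 2.632, x4 = 2.858.
Total cost: 0.35·2.632 + 0.57·2.858 = 2.5503.

$2.55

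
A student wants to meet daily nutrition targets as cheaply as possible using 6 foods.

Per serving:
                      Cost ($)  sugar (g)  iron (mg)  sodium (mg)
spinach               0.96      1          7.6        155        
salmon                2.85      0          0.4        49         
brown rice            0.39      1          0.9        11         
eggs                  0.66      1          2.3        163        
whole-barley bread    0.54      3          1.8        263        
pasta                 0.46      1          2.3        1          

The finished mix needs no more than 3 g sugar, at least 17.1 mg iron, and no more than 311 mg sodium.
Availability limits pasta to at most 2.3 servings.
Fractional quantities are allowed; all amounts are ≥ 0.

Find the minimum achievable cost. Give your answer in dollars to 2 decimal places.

Treat it as an LP. Let x1 = servings of spinach, x2 = servings of salmon, x3 = servings of brown rice, x4 = servings of eggs, x5 = servings of whole-barley bread, x6 = servings of pasta.
Minimise 0.96x1 + 2.85x2 + 0.39x3 + 0.66x4 + 0.54x5 + 0.46x6 s.t.:
  1x1 + 1x3 + 1x4 + 3x5 + 1x6 ≤ 3   (sugar)
  7.6x1 + 0.4x2 + 0.9x3 + 2.3x4 + 1.8x5 + 2.3x6 ≥ 17.1   (iron)
  155x1 + 49x2 + 11x3 + 163x4 + 263x5 + 1x6 ≤ 311   (sodium)
  x6 ≤ 2.3
  x1, x2, x3, x4, x5, x6 ≥ 0.
The optimal basis is {spinach, pasta}; salmon, brown rice, eggs, whole-barley bread drop out. There the iron and sodium constraints are tight.
That vertex is x1 = 2.001, x6 = 0.8223.
Cost = 0.96·2.001 + 0.46·0.8223 = 2.2992.

$2.30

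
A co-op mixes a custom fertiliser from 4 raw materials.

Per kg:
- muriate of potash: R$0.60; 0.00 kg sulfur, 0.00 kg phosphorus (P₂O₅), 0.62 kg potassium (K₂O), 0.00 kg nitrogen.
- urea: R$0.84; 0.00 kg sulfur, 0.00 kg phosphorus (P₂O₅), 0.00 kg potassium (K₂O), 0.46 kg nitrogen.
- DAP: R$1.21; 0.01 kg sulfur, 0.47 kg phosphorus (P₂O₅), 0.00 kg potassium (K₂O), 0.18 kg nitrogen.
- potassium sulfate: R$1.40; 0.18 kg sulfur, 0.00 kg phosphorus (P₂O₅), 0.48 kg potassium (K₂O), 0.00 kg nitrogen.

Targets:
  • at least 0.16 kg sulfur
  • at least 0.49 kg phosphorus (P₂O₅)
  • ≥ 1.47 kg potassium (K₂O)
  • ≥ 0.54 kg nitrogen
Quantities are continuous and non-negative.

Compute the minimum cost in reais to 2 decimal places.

Let x1 = kg of muriate of potash, x2 = kg of urea, x3 = kg of DAP, x4 = kg of potassium sulfate.
min 0.6x1 + 0.84x2 + 1.21x3 + 1.4x4 with:
  0.01x3 + 0.18x4 ≥ 0.16   (sulfur)
  0.47x3 ≥ 0.49   (phosphorus (P₂O₅))
  0.62x1 + 0.48x4 ≥ 1.47   (potassium (K₂O))
  0.46x2 + 0.18x3 ≥ 0.54   (nitrogen)
  x1, x2, x3, x4 ≥ 0.
The optimal mix uses every input. There the sulfur, phosphorus (P₂O₅), potassium (K₂O), nitrogen constraints are tight.
That vertex is x1 = 1.7276, x2 = 0.76596, x3 = 1.0426, x4 = 0.83097.
Hence cost = 0.6·1.7276 + 0.84·0.76596 + 1.21·1.0426 + 1.4·0.83097 = R$4.1049.

R$4.10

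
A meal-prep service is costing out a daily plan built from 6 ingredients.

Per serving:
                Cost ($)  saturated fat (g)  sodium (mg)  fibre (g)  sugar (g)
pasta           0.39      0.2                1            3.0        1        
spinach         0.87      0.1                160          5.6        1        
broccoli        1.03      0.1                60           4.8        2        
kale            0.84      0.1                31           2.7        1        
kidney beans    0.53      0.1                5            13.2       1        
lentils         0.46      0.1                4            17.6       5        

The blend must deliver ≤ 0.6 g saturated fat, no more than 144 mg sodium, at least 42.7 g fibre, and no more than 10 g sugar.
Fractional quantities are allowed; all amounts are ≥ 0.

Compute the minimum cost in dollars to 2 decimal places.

Let x1 = servings of pasta, x2 = servings of spinach, x3 = servings of broccoli, x4 = servings of kale, x5 = servings of kidney beans, x6 = servings of lentils.
Minimise 0.39x1 + 0.87x2 + 1.03x3 + 0.84x4 + 0.53x5 + 0.46x6 subject to:
  0.2x1 + 0.1x2 + 0.1x3 + 0.1x4 + 0.1x5 + 0.1x6 ≤ 0.6   (saturated fat)
  1x1 + 160x2 + 60x3 + 31x4 + 5x5 + 4x6 ≤ 144   (sodium)
  3x1 + 5.6x2 + 4.8x3 + 2.7x4 + 13.2x5 + 17.6x6 ≥ 42.7   (fibre)
  1x1 + 1x2 + 2x3 + 1x4 + 1x5 + 5x6 ≤ 10   (sugar)
  x1, x2, x3, x4, x5, x6 ≥ 0.
The cheapest feasible vertex uses only kidney beans, lentils; pasta, spinach, broccoli, kale are not used. There the fibre and sugar constraints are tight.
Optimal quantities: kidney beans = 0.7748 servings, lentils = 1.845 servings.
Total cost: 0.53·0.7748 + 0.46·1.845 = 1.2593.

$1.26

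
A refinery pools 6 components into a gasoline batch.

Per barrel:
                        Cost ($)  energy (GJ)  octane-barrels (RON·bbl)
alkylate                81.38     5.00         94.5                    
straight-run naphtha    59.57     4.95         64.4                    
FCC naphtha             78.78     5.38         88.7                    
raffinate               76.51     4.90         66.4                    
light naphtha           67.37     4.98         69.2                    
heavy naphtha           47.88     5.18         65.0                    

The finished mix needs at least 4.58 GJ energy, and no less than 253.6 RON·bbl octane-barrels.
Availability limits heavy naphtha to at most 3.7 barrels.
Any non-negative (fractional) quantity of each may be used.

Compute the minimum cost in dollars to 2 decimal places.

This is a linear program. Let x1 = barrels of alkylate, x2 = barrels of straight-run naphtha, x3 = barrels of FCC naphtha, x4 = barrels of raffinate, x5 = barrels of light naphtha, x6 = barrels of heavy naphtha.
Minimize 81.38x1 + 59.57x2 + 78.78x3 + 76.51x4 + 67.37x5 + 47.88x6 s.t.:
  5x1 + 4.95x2 + 5.38x3 + 4.9x4 + 4.98x5 + 5.18x6 ≥ 4.58   (energy)
  94.5x1 + 64.4x2 + 88.7x3 + 66.4x4 + 69.2x5 + 65x6 ≥ 253.6   (octane-barrels)
  x6 ≤ 3.7
  x1, x2, x3, x4, x5, x6 ≥ 0.
At the optimum only alkylate, heavy naphtha are positive (straight-run naphtha, FCC naphtha, raffinate, light naphtha = 0). Binding constraints: octane-barrels and the heavy naphtha cap.
That vertex is x1 = 0.1386, x6 = 3.7.
Hence cost = 81.38·0.1386 + 47.88·3.7 = $188.4353.

$188.44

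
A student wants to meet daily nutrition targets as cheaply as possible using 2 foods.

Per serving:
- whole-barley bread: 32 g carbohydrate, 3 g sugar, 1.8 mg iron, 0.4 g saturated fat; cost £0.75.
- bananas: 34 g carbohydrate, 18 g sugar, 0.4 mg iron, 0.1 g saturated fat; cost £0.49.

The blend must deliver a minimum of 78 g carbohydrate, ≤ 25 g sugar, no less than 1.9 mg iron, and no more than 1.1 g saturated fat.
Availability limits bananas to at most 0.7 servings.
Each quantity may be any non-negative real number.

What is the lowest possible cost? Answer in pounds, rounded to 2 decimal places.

Treat it as an LP. Let x1 = servings of whole-barley bread, x2 = servings of bananas.
Minimise 0.75x1 + 0.49x2 with:
  32x1 + 34x2 ≥ 78   (carbohydrate)
  3x1 + 18x2 ≤ 25   (sugar)
  1.8x1 + 0.4x2 ≥ 1.9   (iron)
  0.4x1 + 0.1x2 ≤ 1.1   (saturated fat)
  x2 ≤ 0.7
  x1, x2 ≥ 0.
Both inputs are positive at the optimum. The carbohydrate and the bananas cap requirements are met with equality.
That vertex is x1 = 1.694, x2 = 0.7.
Objective = 0.75·1.694 + 0.49·0.7 = 1.6135.

£1.61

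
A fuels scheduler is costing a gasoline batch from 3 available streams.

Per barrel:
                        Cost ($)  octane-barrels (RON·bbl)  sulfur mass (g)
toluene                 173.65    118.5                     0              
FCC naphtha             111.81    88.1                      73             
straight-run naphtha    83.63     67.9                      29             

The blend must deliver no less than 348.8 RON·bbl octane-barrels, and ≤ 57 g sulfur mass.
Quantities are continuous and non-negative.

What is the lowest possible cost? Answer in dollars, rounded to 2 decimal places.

Treat it as an LP. Let x1 = barrels of toluene, x2 = barrels of FCC naphtha, x3 = barrels of straight-run naphtha.
Minimise 173.65x1 + 111.81x2 + 83.63x3 subject to:
  118.5x1 + 88.1x2 + 67.9x3 ≥ 348.8   (octane-barrels)
  73x2 + 29x3 ≤ 57   (sulfur mass)
  x1, x2, x3 ≥ 0.
The optimal basis is {toluene, straight-run naphtha}; FCC naphtha drops out. There the octane-barrels and sulfur mass constraints are tight.
So toluene = 1.817 barrels, straight-run naphtha = 1.966 barrels.
Cost = 173.65·1.817 + 83.63·1.966 = 479.9386.

$479.94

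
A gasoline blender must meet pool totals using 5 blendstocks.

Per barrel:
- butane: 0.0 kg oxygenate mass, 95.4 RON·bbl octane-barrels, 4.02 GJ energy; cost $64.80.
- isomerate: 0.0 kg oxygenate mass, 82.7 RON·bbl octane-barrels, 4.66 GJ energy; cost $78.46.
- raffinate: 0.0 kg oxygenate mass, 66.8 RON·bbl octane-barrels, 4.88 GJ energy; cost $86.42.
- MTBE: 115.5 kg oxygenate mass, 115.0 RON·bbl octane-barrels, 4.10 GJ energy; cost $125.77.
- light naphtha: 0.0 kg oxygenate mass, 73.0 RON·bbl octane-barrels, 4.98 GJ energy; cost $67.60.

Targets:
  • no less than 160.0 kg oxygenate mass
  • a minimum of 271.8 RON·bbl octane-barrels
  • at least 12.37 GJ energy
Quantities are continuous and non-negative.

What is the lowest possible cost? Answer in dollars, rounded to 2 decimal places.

$269.09

Let x1 = barrels of butane, x2 = barrels of isomerate, x3 = barrels of raffinate, x4 = barrels of MTBE, x5 = barrels of light naphtha.
Minimise 64.8x1 + 78.46x2 + 86.42x3 + 125.77x4 + 67.6x5 with:
  115.5x4 ≥ 160   (oxygenate mass)
  95.4x1 + 82.7x2 + 66.8x3 + 115x4 + 73x5 ≥ 271.8   (octane-barrels)
  4.02x1 + 4.66x2 + 4.88x3 + 4.1x4 + 4.98x5 ≥ 12.37   (energy)
  x1, x2, x3, x4, x5 ≥ 0.
At the optimum only butane, MTBE, light naphtha are positive (isomerate, raffinate = 0). Binding constraints: oxygenate mass, octane-barrels, energy.
So butane = 0.3954 barrels, MTBE = 1.3853 barrels, light naphtha = 1.0243 barrels.
Objective = 64.8·0.3954 + 125.77·1.3853 + 67.6·1.0243 = 269.0938.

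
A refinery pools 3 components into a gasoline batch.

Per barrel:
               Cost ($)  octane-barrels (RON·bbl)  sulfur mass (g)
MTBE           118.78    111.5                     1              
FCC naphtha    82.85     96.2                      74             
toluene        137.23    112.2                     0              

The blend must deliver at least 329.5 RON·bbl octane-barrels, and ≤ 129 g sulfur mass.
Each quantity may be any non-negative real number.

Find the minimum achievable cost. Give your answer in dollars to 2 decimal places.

This is a linear program. Let x1 = barrels of MTBE, x2 = barrels of FCC naphtha, x3 = barrels of toluene.
Minimise 118.78x1 + 82.85x2 + 137.23x3 subject to:
  111.5x1 + 96.2x2 + 112.2x3 ≥ 329.5   (octane-barrels)
  1x1 + 74x2 ≤ 129   (sulfur mass)
  x1, x2, x3 ≥ 0.
At the optimum only MTBE, FCC naphtha are positive (toluene = 0). Binding constraints: octane-barrels and sulfur mass.
Solving gives x1 = 1.4682, x2 = 1.7234.
Hence cost = 118.78·1.4682 + 82.85·1.7234 = $317.1765.

$317.18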